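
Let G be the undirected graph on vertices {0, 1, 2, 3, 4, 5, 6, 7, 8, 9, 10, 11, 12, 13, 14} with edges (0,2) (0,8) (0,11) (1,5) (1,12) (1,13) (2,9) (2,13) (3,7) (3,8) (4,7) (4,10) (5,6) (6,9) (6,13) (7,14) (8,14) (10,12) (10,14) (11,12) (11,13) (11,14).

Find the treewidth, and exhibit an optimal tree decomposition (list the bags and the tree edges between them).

Every bag has size at most 4, so the width is 4 − 1 = 3 and tw(G) ≤ 3. For the lower bound: the 4 vertex sets {5,6,9}, {1}, {13}, {0,2,11,12} are disjoint, each induces a connected subgraph, and every pair is joined by at least one edge of G. Contracting each set to a single vertex therefore yields K_{4} as a minor, and since treewidth is minor-monotone, tw(G) ≥ tw(K_{4}) = 3. Therefore the treewidth is 3.

Treewidth 3.
Bags: B1 = {1, 5, 6, 9}  B2 = {1, 6, 9, 13}  B3 = {1, 2, 9, 13}  B4 = {1, 2, 12, 13}  B5 = {2, 11, 12, 13}  B6 = {0, 2, 11, 12}  B7 = {0, 10, 11, 12}  B8 = {0, 10, 11, 14}  B9 = {0, 8, 10, 14}  B10 = {4, 8, 10, 14}  B11 = {4, 7, 8, 14}  B12 = {3, 4, 7, 8}
Tree: B1–B2, B2–B3, B3–B4, B4–B5, B5–B6, B6–B7, B7–B8, B8–B9, B9–B10, B10–B11, B11–B12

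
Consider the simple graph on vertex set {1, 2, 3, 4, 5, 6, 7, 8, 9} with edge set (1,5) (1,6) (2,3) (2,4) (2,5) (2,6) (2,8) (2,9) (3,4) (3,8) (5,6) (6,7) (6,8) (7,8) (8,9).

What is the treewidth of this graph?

2

A width-2 tree decomposition is:
Bags: B1 = {2, 3, 8}  B2 = {2, 6, 8}  B3 = {2, 3, 4}  B4 = {6, 7, 8}  B5 = {2, 8, 9}  B6 = {2, 5, 6}  B7 = {1, 5, 6}
Tree: B1–B2, B1–B3, B2–B4, B1–B5, B2–B6, B6–B7
Every bag has size at most 3, so the width is 3 − 1 = 2 and tw(G) ≤ 2. On the other hand G contains the 3-clique {1, 5, 6}. A clique must lie in a single bag of any decomposition, so no decomposition can have width below 2. Therefore the treewidth is 2.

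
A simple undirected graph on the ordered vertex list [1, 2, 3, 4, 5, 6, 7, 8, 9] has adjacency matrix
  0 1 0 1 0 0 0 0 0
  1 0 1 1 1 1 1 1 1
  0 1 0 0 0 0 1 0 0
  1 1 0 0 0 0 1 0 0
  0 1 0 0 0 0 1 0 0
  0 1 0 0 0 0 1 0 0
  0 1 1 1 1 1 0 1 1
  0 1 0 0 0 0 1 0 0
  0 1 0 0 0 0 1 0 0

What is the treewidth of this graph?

A width-2 tree decomposition is:
Bags: B1 = {1, 2, 4}  B2 = {2, 4, 7}  B3 = {2, 5, 7}  B4 = {2, 7, 9}  B5 = {2, 7, 8}  B6 = {2, 3, 7}  B7 = {2, 6, 7}
Tree: B1–B2, B2–B3, B3–B4, B2–B5, B5–B6, B3–B7
Every bag has size at most 3, so the width is 3 − 1 = 2 and tw(G) ≤ 2. Conversely, {1, 2, 4} is a clique of size 3, and the vertices of any clique must share a bag in every tree decomposition; so some bag has ≥ 3 vertices and tw(G) ≥ 2. Hence tw(G) = 2 exactly.

2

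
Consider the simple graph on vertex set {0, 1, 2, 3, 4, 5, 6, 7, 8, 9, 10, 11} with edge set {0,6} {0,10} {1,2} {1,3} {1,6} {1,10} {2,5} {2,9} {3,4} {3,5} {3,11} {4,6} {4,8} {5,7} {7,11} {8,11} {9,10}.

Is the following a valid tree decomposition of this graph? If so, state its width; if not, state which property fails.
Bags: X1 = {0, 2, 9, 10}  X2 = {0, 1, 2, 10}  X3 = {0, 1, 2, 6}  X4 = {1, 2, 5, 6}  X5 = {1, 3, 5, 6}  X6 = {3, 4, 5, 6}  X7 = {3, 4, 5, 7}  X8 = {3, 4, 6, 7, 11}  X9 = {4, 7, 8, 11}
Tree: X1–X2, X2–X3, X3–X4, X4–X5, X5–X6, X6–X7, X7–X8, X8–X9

No — bags containing vertex 6 are not connected in the tree.

A tree decomposition must satisfy three properties: every vertex lies in some bag; for every edge, both endpoints lie together in some bag; and for every vertex, the bags containing it form a connected subtree. Here bags containing vertex 6 are not connected in the tree, so the decomposition is invalid.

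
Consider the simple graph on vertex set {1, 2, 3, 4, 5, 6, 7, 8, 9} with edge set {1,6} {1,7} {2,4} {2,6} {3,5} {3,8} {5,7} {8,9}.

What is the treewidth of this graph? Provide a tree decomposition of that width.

Treewidth 1.
Bags: B1 = {2, 4}  B2 = {2, 6}  B3 = {1, 6}  B4 = {1, 7}  B5 = {5, 7}  B6 = {3, 5}  B7 = {3, 8}  B8 = {8, 9}
Tree: B1–B2, B2–B3, B3–B4, B4–B5, B5–B6, B6–B7, B7–B8

Every bag has size at most 2, so the width is 2 − 1 = 1 and tw(G) ≤ 1. Since G has at least one edge (e.g. 4–2), it is not an edgeless graph, so tw(G) ≥ 1. Therefore the treewidth is 1.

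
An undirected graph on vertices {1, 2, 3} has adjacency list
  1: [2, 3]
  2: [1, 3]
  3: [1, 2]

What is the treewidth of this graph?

2

A width-2 tree decomposition is:
Bags: B1 = {1, 2, 3}
Tree: (single bag)
With just one bag of size 3, the width is 3 − 1 = 2, so tw(G) ≤ 2. On the other hand G contains the 3-clique {1, 2, 3}. A clique must lie in a single bag of any decomposition, so no decomposition can have width below 2. Combining the bounds, tw(G) = 2.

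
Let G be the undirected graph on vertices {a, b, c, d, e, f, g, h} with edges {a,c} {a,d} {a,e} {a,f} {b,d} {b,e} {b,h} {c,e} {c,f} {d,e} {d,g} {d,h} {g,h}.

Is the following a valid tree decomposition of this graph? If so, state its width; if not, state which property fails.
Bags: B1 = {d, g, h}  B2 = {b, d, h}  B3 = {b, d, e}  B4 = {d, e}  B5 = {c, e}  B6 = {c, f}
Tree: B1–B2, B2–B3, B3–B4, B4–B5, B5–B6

No — vertex a appears in no bag.

A tree decomposition must satisfy three properties: every vertex lies in some bag; for every edge, both endpoints lie together in some bag; and for every vertex, the bags containing it form a connected subtree. Here vertex a appears in no bag, so the decomposition is invalid.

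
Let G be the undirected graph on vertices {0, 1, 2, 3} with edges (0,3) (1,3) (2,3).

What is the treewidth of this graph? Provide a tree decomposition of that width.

Every bag has size at most 2, so the width is 2 − 1 = 1 and tw(G) ≤ 1. Any graph with an edge has treewidth ≥ 1, and G has the edge 0–3. Therefore the treewidth is 1.

Treewidth 1.
One optimal decomposition is:
Bags: B1 = {0, 3}  B2 = {2, 3}  B3 = {1, 3}
Tree: B1–B2, B1–B3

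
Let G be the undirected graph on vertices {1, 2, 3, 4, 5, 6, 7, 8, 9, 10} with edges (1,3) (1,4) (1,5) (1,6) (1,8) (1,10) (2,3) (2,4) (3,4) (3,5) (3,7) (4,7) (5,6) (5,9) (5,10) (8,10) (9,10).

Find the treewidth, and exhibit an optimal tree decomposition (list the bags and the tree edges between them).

The largest bag has 3 vertices, giving width 2; this decomposition certifies tw(G) ≤ 2. For the lower bound, the 3 vertices {1, 8, 10} are pairwise adjacent, and any tree decomposition puts a clique entirely inside one bag — forcing width ≥ 2. The upper and lower bounds meet at 2, so that is the treewidth.

Treewidth 2.
One such decomposition:
Bags: B1 = {1, 8, 10}  B2 = {1, 5, 10}  B3 = {1, 5, 6}  B4 = {1, 3, 5}  B5 = {1, 3, 4}  B6 = {2, 3, 4}  B7 = {5, 9, 10}  B8 = {3, 4, 7}
Tree: B1–B2, B2–B3, B2–B4, B4–B5, B5–B6, B2–B7, B5–B8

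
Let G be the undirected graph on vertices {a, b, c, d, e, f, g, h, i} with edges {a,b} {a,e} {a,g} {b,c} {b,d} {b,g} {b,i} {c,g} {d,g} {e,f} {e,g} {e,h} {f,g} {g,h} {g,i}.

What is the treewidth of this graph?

2

A width-2 tree decomposition is:
Bags: B1 = {b, g, i}  B2 = {a, b, g}  B3 = {a, e, g}  B4 = {e, f, g}  B5 = {b, c, g}  B6 = {e, g, h}  B7 = {b, d, g}
Tree: B1–B2, B2–B3, B3–B4, B2–B5, B4–B6, B2–B7
The largest bag has 3 vertices, giving width 2; this decomposition certifies tw(G) ≤ 2. On the other hand G contains the 3-clique {e, g, h}. A clique must lie in a single bag of any decomposition, so no decomposition can have width below 2. Hence tw(G) = 2 exactly.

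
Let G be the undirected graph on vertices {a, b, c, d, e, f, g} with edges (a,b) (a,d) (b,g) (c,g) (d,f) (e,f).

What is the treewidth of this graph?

A width-1 tree decomposition is:
Bags: B1 = {e, f}  B2 = {d, f}  B3 = {a, d}  B4 = {a, b}  B5 = {b, g}  B6 = {c, g}
Tree: B1–B2, B2–B3, B3–B4, B4–B5, B5–B6
The largest bag has 2 vertices, giving width 1; this decomposition certifies tw(G) ≤ 1. G has an edge, so its treewidth is at least 1. Hence tw(G) = 1 exactly.

1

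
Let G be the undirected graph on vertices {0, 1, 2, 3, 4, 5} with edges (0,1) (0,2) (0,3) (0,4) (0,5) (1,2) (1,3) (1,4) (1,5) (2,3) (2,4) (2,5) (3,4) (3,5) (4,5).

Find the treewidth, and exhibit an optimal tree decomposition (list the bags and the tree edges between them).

A single bag containing all 6 vertices is trivially a valid decomposition of width 5. On the other hand G contains the 6-clique {0, 1, 2, 3, 4, 5}. A clique must lie in a single bag of any decomposition, so no decomposition can have width below 5. Hence tw(G) = 5 exactly.

Treewidth 5.
One such decomposition:
Bags: B1 = {0, 1, 2, 3, 4, 5}
Tree: (single bag)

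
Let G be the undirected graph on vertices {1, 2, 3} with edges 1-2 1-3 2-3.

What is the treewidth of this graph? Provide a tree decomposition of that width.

Treewidth 2.
Bags: B1 = {1, 2, 3}
Tree: (single bag)

A single bag containing all 3 vertices is trivially a valid decomposition of width 2. Conversely, {1, 2, 3} is a clique of size 3, and the vertices of any clique must share a bag in every tree decomposition; so some bag has ≥ 3 vertices and tw(G) ≥ 2. Combining the bounds, tw(G) = 2.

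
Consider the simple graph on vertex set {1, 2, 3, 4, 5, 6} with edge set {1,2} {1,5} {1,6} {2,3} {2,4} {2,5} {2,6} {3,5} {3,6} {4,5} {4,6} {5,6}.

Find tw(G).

A width-3 tree decomposition is:
Bags: B1 = {1, 2, 5, 6}  B2 = {2, 4, 5, 6}  B3 = {2, 3, 5, 6}
Tree: B1–B2, B1–B3
Every bag has size at most 4, so the width is 4 − 1 = 3 and tw(G) ≤ 3. On the other hand G contains the 4-clique {1, 2, 5, 6}. A clique must lie in a single bag of any decomposition, so no decomposition can have width below 3. Hence tw(G) = 3 exactly.

3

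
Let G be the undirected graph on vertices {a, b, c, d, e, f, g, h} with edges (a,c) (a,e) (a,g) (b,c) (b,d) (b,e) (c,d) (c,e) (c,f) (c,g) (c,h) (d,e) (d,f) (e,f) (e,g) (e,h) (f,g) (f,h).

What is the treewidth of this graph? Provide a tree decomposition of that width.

Treewidth 3.
Bags: B1 = {c, d, e, f}  B2 = {c, e, f, g}  B3 = {a, c, e, g}  B4 = {b, c, d, e}  B5 = {c, e, f, h}
Tree: B1–B2, B2–B3, B1–B4, B1–B5

Every bag has size at most 4, so the width is 4 − 1 = 3 and tw(G) ≤ 3. For the lower bound, the 4 vertices {a, c, e, g} are pairwise adjacent, and any tree decomposition puts a clique entirely inside one bag — forcing width ≥ 3. Combining the bounds, tw(G) = 3.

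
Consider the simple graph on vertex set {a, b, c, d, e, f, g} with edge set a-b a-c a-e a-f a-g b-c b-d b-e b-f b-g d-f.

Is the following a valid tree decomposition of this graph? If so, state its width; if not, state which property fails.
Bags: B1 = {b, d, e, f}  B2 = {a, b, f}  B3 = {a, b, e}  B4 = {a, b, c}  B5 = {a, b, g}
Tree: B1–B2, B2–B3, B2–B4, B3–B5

A tree decomposition must satisfy three properties: every vertex lies in some bag; for every edge, both endpoints lie together in some bag; and for every vertex, the bags containing it form a connected subtree. Here bags containing vertex e are not connected in the tree, so the decomposition is invalid.

No — bags containing vertex e are not connected in the tree.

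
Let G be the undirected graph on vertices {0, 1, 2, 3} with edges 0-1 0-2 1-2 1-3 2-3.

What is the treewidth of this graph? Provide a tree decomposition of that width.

Treewidth 2.
Bags: B1 = {1, 2, 3}  B2 = {0, 1, 2}
Tree: B1–B2

Every bag has size at most 3, so the width is 3 − 1 = 2 and tw(G) ≤ 2. For the lower bound, the 3 vertices {0, 1, 2} are pairwise adjacent, and any tree decomposition puts a clique entirely inside one bag — forcing width ≥ 2. The upper and lower bounds meet at 2, so that is the treewidth.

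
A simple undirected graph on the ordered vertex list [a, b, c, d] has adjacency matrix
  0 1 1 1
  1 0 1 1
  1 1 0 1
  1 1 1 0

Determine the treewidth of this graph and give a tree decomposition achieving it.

Treewidth 3.
Bags: B1 = {a, b, c, d}
Tree: (single bag)

With just one bag of size 4, the width is 4 − 1 = 3, so tw(G) ≤ 3. For the lower bound, the 4 vertices {a, b, c, d} are pairwise adjacent, and any tree decomposition puts a clique entirely inside one bag — forcing width ≥ 3. Therefore the treewidth is 3.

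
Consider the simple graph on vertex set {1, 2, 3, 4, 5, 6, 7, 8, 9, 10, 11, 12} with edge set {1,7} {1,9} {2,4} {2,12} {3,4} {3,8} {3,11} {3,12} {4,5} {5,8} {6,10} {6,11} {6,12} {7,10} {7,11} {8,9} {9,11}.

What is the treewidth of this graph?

3

A width-3 tree decomposition is:
Bags: B1 = {1, 7, 9, 10}  B2 = {7, 9, 10, 11}  B3 = {6, 9, 10, 11}  B4 = {6, 8, 9, 11}  B5 = {3, 6, 8, 11}  B6 = {3, 6, 8, 12}  B7 = {3, 5, 8, 12}  B8 = {3, 4, 5, 12}  B9 = {2, 4, 5, 12}
Tree: B1–B2, B2–B3, B3–B4, B4–B5, B5–B6, B6–B7, B7–B8, B8–B9
Every bag has size at most 4, so the width is 4 − 1 = 3 and tw(G) ≤ 3. For the lower bound: the 4 vertex sets {1,7,10}, {9}, {11}, {3,6,8,12} are disjoint, each induces a connected subgraph, and every pair is joined by at least one edge of G. Contracting each set to a single vertex therefore yields K_{4} as a minor, and since treewidth is minor-monotone, tw(G) ≥ tw(K_{4}) = 3. Combining the bounds, tw(G) = 3.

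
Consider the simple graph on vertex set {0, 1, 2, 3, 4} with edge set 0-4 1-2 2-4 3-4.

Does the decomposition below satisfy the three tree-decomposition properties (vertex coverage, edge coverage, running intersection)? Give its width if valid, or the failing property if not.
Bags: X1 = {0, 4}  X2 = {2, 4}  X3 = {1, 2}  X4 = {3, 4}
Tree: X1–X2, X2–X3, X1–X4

Yes; width 1.

Vertex coverage: the bags together contain {0, 1, 2, 3, 4}, the full vertex set. Edge coverage: each edge of G has both endpoints in at least one bag. Running intersection: for every vertex, the bags containing it form a connected subtree. All three properties hold, so this is a valid tree decomposition of width max|bag| − 1 = 1, and hence tw(G) ≤ 1.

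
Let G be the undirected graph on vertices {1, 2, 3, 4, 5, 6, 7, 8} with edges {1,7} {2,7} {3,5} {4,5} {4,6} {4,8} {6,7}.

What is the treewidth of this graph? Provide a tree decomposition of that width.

Every bag has size at most 2, so the width is 2 − 1 = 1 and tw(G) ≤ 1. Since G has at least one edge (e.g. 4–5), it is not an edgeless graph, so tw(G) ≥ 1. Hence tw(G) = 1 exactly.

Treewidth 1.
Bags: B1 = {4, 5}  B2 = {4, 6}  B3 = {6, 7}  B4 = {2, 7}  B5 = {3, 5}  B6 = {1, 7}  B7 = {4, 8}
Tree: B1–B2, B2–B3, B3–B4, B1–B5, B3–B6, B2–B7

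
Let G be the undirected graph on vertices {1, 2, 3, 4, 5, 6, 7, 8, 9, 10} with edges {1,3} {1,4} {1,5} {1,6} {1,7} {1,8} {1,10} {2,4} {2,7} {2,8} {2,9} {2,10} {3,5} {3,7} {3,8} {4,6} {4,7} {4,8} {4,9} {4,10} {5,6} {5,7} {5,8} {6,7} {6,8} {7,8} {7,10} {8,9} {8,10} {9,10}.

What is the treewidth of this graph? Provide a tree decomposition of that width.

Treewidth 4.
One such decomposition:
Bags: B1 = {1, 4, 6, 7, 8}  B2 = {1, 4, 7, 8, 10}  B3 = {2, 4, 7, 8, 10}  B4 = {1, 5, 6, 7, 8}  B5 = {2, 4, 8, 9, 10}  B6 = {1, 3, 5, 7, 8}
Tree: B1–B2, B2–B3, B1–B4, B3–B5, B4–B6

The largest bag has 5 vertices, giving width 4; this decomposition certifies tw(G) ≤ 4. On the other hand G contains the 5-clique {2, 4, 8, 9, 10}. A clique must lie in a single bag of any decomposition, so no decomposition can have width below 4. Therefore the treewidth is 4.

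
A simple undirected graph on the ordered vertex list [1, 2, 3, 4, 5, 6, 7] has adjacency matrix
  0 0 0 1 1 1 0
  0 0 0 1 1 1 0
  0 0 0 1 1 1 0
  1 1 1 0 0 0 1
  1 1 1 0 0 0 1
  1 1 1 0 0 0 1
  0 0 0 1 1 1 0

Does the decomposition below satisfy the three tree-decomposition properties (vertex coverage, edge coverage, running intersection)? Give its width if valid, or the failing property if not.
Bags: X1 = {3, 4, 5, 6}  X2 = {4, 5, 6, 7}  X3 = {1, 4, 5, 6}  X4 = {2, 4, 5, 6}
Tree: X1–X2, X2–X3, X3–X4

Vertex coverage: the bags together contain {1, 2, 3, 4, 5, 6, 7}, the full vertex set. Edge coverage: each edge of G has both endpoints in at least one bag. Running intersection: for every vertex, the bags containing it form a connected subtree. All three properties hold, so this is a valid tree decomposition of width max|bag| − 1 = 3, and hence tw(G) ≤ 3.

Yes; width 3.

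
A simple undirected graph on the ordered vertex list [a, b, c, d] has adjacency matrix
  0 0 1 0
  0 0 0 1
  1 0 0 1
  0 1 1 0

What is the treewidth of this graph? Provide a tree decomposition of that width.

The largest bag has 2 vertices, giving width 1; this decomposition certifies tw(G) ≤ 1. G has an edge, so its treewidth is at least 1. The upper and lower bounds meet at 1, so that is the treewidth.

Treewidth 1.
Bags: B1 = {a, c}  B2 = {c, d}  B3 = {b, d}
Tree: B1–B2, B2–B3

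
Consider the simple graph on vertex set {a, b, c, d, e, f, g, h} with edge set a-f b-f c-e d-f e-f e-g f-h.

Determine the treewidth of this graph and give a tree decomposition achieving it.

The largest bag has 2 vertices, giving width 1; this decomposition certifies tw(G) ≤ 1. Since G has at least one edge (e.g. h–f), it is not an edgeless graph, so tw(G) ≥ 1. Therefore the treewidth is 1.

Treewidth 1.
Bags: B1 = {f, h}  B2 = {e, f}  B3 = {c, e}  B4 = {d, f}  B5 = {e, g}  B6 = {a, f}  B7 = {b, f}
Tree: B1–B2, B2–B3, B1–B4, B3–B5, B4–B6, B4–B7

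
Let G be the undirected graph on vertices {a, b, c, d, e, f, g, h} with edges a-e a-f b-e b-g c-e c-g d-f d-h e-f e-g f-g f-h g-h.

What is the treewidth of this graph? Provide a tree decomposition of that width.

Treewidth 2.
One such decomposition:
Bags: B1 = {d, f, h}  B2 = {f, g, h}  B3 = {e, f, g}  B4 = {c, e, g}  B5 = {a, e, f}  B6 = {b, e, g}
Tree: B1–B2, B2–B3, B3–B4, B3–B5, B3–B6

Each bag holds 3 vertices, so the decomposition has width 2, which upper-bounds the treewidth. For the lower bound, the 3 vertices {c, e, g} are pairwise adjacent, and any tree decomposition puts a clique entirely inside one bag — forcing width ≥ 2. The upper and lower bounds meet at 2, so that is the treewidth.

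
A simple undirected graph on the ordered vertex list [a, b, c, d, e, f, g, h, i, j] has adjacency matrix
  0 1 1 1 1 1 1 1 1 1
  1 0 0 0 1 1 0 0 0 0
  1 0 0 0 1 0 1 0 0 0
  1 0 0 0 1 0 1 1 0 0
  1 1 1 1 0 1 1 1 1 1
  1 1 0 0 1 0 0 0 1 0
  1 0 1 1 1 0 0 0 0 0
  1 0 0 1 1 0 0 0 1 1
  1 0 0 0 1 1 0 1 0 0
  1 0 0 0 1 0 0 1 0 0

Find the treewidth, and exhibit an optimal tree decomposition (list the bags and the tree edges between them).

Each bag holds 4 vertices, so the decomposition has width 3, which upper-bounds the treewidth. For the lower bound, the 4 vertices {a, b, e, f} are pairwise adjacent, and any tree decomposition puts a clique entirely inside one bag — forcing width ≥ 3. Hence tw(G) = 3 exactly.

Treewidth 3.
One optimal decomposition is:
Bags: B1 = {a, e, h, i}  B2 = {a, e, f, i}  B3 = {a, d, e, h}  B4 = {a, d, e, g}  B5 = {a, c, e, g}  B6 = {a, b, e, f}  B7 = {a, e, h, j}
Tree: B1–B2, B1–B3, B3–B4, B4–B5, B2–B6, B3–B7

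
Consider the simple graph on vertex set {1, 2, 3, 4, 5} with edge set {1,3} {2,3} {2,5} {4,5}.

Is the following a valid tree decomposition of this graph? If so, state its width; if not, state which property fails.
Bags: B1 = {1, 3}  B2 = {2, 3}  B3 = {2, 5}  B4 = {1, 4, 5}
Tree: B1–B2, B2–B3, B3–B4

A tree decomposition must satisfy three properties: every vertex lies in some bag; for every edge, both endpoints lie together in some bag; and for every vertex, the bags containing it form a connected subtree. Here bags containing vertex 1 are not connected in the tree, so the decomposition is invalid.

No — bags containing vertex 1 are not connected in the tree.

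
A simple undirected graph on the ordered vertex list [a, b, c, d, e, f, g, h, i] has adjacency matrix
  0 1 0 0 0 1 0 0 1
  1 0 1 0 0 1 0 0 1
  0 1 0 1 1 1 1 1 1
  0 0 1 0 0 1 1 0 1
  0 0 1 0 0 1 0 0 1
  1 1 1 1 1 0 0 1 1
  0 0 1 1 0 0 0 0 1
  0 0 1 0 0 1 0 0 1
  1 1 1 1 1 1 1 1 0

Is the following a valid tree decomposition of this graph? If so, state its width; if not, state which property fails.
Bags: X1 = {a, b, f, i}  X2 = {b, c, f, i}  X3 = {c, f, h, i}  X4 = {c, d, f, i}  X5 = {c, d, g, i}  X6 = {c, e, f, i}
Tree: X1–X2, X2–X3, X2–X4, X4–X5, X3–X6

Yes; width 3.

Every vertex of G appears in some bag (union = {a, b, c, d, e, f, g, h, i}); every edge is covered by a bag; and for each vertex v the set of bags containing v is connected in the bag tree. The decomposition is therefore valid. The largest bag has 4 vertices, so the width is 3.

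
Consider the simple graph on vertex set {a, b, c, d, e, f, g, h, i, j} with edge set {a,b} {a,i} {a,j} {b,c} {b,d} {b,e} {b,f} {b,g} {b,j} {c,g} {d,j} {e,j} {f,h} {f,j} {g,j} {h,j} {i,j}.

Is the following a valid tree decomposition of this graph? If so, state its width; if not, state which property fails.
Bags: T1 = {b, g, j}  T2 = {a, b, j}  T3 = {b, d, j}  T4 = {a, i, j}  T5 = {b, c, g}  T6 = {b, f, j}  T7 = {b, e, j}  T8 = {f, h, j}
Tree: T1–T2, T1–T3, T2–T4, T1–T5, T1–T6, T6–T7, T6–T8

Vertex coverage: the bags together contain {a, b, c, d, e, f, g, h, i, j}, the full vertex set. Edge coverage: each edge of G has both endpoints in at least one bag. Running intersection: for every vertex, the bags containing it form a connected subtree. All three properties hold, so this is a valid tree decomposition of width max|bag| − 1 = 2, and hence tw(G) ≤ 2.

Yes; width 2.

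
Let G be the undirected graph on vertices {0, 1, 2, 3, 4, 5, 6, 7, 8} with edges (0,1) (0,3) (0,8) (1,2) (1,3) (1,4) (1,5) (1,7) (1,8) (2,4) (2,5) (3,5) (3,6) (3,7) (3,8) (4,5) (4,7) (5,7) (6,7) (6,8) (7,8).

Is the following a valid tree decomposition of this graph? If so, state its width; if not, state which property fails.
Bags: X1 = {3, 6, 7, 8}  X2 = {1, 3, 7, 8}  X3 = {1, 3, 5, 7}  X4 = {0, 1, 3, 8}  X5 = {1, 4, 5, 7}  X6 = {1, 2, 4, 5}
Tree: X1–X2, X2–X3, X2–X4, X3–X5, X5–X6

Yes; width 3.

Checking the three conditions: (i) the bags cover all of {0, 1, 2, 3, 4, 5, 6, 7, 8}; (ii) for each edge, some bag contains both endpoints; (iii) the bags containing any fixed vertex form a subtree. All hold, so the decomposition is valid with width 4 − 1 = 3.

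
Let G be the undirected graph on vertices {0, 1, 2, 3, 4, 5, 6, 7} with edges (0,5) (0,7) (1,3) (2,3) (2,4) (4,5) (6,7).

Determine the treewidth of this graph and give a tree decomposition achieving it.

The largest bag has 2 vertices, giving width 1; this decomposition certifies tw(G) ≤ 1. Any graph with an edge has treewidth ≥ 1, and G has the edge 6–7. Therefore the treewidth is 1.

Treewidth 1.
Bags: B1 = {6, 7}  B2 = {0, 7}  B3 = {0, 5}  B4 = {4, 5}  B5 = {2, 4}  B6 = {2, 3}  B7 = {1, 3}
Tree: B1–B2, B2–B3, B3–B4, B4–B5, B5–B6, B6–B7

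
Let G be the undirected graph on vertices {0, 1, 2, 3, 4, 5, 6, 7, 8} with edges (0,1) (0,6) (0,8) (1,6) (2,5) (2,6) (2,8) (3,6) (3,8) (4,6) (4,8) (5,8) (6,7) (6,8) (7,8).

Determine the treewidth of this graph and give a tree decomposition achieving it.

Treewidth 2.
One optimal decomposition is:
Bags: B1 = {0, 6, 8}  B2 = {2, 6, 8}  B3 = {2, 5, 8}  B4 = {4, 6, 8}  B5 = {3, 6, 8}  B6 = {6, 7, 8}  B7 = {0, 1, 6}
Tree: B1–B2, B2–B3, B1–B4, B1–B5, B4–B6, B1–B7

Each bag holds 3 vertices, so the decomposition has width 2, which upper-bounds the treewidth. Conversely, {2, 5, 8} is a clique of size 3, and the vertices of any clique must share a bag in every tree decomposition; so some bag has ≥ 3 vertices and tw(G) ≥ 2. Therefore the treewidth is 2.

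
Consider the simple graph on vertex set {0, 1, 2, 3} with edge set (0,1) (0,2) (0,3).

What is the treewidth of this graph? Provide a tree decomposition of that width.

The largest bag has 2 vertices, giving width 1; this decomposition certifies tw(G) ≤ 1. G has an edge, so its treewidth is at least 1. Combining the bounds, tw(G) = 1.

Treewidth 1.
One optimal decomposition is:
Bags: B1 = {0, 1}  B2 = {0, 2}  B3 = {0, 3}
Tree: B1–B2, B1–B3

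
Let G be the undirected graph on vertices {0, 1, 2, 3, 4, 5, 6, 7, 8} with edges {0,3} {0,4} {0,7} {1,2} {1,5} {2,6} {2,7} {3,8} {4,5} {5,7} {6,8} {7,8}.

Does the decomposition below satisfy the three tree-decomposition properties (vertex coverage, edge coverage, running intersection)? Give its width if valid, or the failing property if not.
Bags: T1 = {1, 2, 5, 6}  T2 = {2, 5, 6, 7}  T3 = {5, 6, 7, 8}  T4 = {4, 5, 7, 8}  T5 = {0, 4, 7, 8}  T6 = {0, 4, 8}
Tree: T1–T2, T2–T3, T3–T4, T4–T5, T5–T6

A tree decomposition must satisfy three properties: every vertex lies in some bag; for every edge, both endpoints lie together in some bag; and for every vertex, the bags containing it form a connected subtree. Here vertex 3 appears in no bag, so the decomposition is invalid.

No — vertex 3 appears in no bag.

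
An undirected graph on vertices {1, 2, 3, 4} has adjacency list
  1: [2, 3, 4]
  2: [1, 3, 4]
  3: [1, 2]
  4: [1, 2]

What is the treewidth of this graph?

A width-2 tree decomposition is:
Bags: B1 = {1, 2, 3}  B2 = {1, 2, 4}
Tree: B1–B2
Every bag has size at most 3, so the width is 3 − 1 = 2 and tw(G) ≤ 2. On the other hand G contains the 3-clique {1, 2, 3}. A clique must lie in a single bag of any decomposition, so no decomposition can have width below 2. Therefore the treewidth is 2.

2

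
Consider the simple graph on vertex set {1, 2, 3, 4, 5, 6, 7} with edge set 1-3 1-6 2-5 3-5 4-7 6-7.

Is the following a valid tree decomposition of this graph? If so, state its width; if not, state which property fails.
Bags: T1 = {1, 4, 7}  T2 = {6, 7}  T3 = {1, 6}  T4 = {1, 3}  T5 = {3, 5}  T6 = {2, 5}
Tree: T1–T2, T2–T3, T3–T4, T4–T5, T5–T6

No — bags containing vertex 1 are not connected in the tree.

A tree decomposition must satisfy three properties: every vertex lies in some bag; for every edge, both endpoints lie together in some bag; and for every vertex, the bags containing it form a connected subtree. Here bags containing vertex 1 are not connected in the tree, so the decomposition is invalid.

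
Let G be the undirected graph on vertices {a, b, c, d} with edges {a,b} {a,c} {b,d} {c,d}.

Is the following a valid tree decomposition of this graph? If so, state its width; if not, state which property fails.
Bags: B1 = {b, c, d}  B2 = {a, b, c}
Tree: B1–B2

Every vertex of G appears in some bag (union = {a, b, c, d}); every edge is covered by a bag; and for each vertex v the set of bags containing v is connected in the bag tree. The decomposition is therefore valid. The largest bag has 3 vertices, so the width is 2.

Yes; width 2.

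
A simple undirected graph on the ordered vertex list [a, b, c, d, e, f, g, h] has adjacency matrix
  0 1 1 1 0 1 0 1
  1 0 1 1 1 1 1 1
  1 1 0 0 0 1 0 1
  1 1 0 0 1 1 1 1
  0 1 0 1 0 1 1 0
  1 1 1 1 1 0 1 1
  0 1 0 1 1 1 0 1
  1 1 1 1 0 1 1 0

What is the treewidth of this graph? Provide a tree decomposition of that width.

Treewidth 4.
Bags: B1 = {a, b, d, f, h}  B2 = {a, b, c, f, h}  B3 = {b, d, f, g, h}  B4 = {b, d, e, f, g}
Tree: B1–B2, B1–B3, B3–B4

Every bag has size at most 5, so the width is 5 − 1 = 4 and tw(G) ≤ 4. Conversely, {b, d, e, f, g} is a clique of size 5, and the vertices of any clique must share a bag in every tree decomposition; so some bag has ≥ 5 vertices and tw(G) ≥ 4. Combining the bounds, tw(G) = 4.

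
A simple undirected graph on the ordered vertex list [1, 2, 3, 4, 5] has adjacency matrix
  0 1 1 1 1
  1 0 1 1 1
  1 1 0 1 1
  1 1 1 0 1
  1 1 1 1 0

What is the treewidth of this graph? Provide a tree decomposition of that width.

With just one bag of size 5, the width is 5 − 1 = 4, so tw(G) ≤ 4. For the lower bound, the 5 vertices {1, 2, 3, 4, 5} are pairwise adjacent, and any tree decomposition puts a clique entirely inside one bag — forcing width ≥ 4. The upper and lower bounds meet at 4, so that is the treewidth.

Treewidth 4.
Bags: B1 = {1, 2, 3, 4, 5}
Tree: (single bag)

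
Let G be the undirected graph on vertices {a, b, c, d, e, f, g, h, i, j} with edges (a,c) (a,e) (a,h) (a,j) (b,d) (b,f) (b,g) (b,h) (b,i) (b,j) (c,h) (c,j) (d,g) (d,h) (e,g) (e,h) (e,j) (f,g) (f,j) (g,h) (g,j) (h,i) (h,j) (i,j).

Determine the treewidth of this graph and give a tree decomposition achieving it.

Each bag holds 4 vertices, so the decomposition has width 3, which upper-bounds the treewidth. For the lower bound, the 4 vertices {b, d, g, h} are pairwise adjacent, and any tree decomposition puts a clique entirely inside one bag — forcing width ≥ 3. Combining the bounds, tw(G) = 3.

Treewidth 3.
Bags: B1 = {e, g, h, j}  B2 = {b, g, h, j}  B3 = {b, f, g, j}  B4 = {b, d, g, h}  B5 = {b, h, i, j}  B6 = {a, e, h, j}  B7 = {a, c, h, j}
Tree: B1–B2, B2–B3, B2–B4, B2–B5, B1–B6, B6–B7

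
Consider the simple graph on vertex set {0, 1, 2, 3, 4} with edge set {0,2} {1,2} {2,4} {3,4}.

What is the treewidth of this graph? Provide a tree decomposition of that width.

Treewidth 1.
Bags: B1 = {0, 2}  B2 = {2, 4}  B3 = {3, 4}  B4 = {1, 2}
Tree: B1–B2, B2–B3, B2–B4

The largest bag has 2 vertices, giving width 1; this decomposition certifies tw(G) ≤ 1. G has an edge, so its treewidth is at least 1. The upper and lower bounds meet at 1, so that is the treewidth.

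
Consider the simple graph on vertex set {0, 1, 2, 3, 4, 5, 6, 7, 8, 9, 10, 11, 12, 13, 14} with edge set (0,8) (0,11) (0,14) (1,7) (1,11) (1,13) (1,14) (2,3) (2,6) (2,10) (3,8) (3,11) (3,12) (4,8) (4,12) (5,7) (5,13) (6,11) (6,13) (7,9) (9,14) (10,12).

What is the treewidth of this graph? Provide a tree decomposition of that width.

Each bag holds 4 vertices, so the decomposition has width 3, which upper-bounds the treewidth. For the lower bound: the 4 vertex sets {4,10,12}, {8}, {3}, {0,2,6,11} are disjoint, each induces a connected subgraph, and every pair is joined by at least one edge of G. Contracting each set to a single vertex therefore yields K_{4} as a minor, and since treewidth is minor-monotone, tw(G) ≥ tw(K_{4}) = 3. Hence tw(G) = 3 exactly.

Treewidth 3.
One optimal decomposition is:
Bags: B1 = {4, 8, 10, 12}  B2 = {3, 8, 10, 12}  B3 = {2, 3, 8, 10}  B4 = {0, 2, 3, 8}  B5 = {0, 2, 3, 11}  B6 = {0, 2, 6, 11}  B7 = {0, 6, 11, 14}  B8 = {1, 6, 11, 14}  B9 = {1, 6, 13, 14}  B10 = {1, 9, 13, 14}  B11 = {1, 7, 9, 13}  B12 = {5, 7, 9, 13}
Tree: B1–B2, B2–B3, B3–B4, B4–B5, B5–B6, B6–B7, B7–B8, B8–B9, B9–B10, B10–B11, B11–B12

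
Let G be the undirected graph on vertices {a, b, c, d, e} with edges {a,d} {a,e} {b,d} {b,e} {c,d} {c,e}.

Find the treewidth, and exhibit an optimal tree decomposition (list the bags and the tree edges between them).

Every bag has size at most 3, so the width is 3 − 1 = 2 and tw(G) ≤ 2. The edges e–c–d–b–e form a cycle, so G is not a tree and its treewidth is at least 2. The upper and lower bounds meet at 2, so that is the treewidth.

Treewidth 2.
One optimal decomposition is:
Bags: B1 = {c, d, e}  B2 = {b, d, e}  B3 = {a, d, e}
Tree: B1–B2, B2–B3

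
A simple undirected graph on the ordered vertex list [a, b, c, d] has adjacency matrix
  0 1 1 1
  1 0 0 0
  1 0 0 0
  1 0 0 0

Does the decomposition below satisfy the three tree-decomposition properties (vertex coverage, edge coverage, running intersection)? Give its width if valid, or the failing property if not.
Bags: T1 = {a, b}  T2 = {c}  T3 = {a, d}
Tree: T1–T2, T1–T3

No — edge (a,c) lies in no bag.

A tree decomposition must satisfy three properties: every vertex lies in some bag; for every edge, both endpoints lie together in some bag; and for every vertex, the bags containing it form a connected subtree. Here edge (a,c) lies in no bag, so the decomposition is invalid.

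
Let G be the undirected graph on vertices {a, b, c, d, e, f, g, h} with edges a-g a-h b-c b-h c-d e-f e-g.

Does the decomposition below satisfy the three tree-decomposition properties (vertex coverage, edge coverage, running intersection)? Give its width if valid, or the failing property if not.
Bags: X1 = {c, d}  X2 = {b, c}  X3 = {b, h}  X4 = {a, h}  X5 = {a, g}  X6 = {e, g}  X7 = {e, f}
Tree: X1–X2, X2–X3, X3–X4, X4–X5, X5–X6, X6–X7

Yes; width 1.

Checking the three conditions: (i) the bags cover all of {a, b, c, d, e, f, g, h}; (ii) for each edge, some bag contains both endpoints; (iii) the bags containing any fixed vertex form a subtree. All hold, so the decomposition is valid with width 2 − 1 = 1.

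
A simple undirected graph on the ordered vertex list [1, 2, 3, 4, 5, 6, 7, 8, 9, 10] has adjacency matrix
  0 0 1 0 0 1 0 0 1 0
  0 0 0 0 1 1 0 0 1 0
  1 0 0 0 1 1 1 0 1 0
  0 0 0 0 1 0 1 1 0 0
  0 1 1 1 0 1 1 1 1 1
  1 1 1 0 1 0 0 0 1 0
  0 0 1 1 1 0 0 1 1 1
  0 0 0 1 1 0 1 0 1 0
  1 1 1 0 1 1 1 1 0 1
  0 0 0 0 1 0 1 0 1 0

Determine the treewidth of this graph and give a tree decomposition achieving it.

Treewidth 3.
Bags: B1 = {3, 5, 7, 9}  B2 = {5, 7, 8, 9}  B3 = {5, 7, 9, 10}  B4 = {3, 5, 6, 9}  B5 = {2, 5, 6, 9}  B6 = {4, 5, 7, 8}  B7 = {1, 3, 6, 9}
Tree: B1–B2, B1–B3, B1–B4, B4–B5, B2–B6, B4–B7

Every bag has size at most 4, so the width is 4 − 1 = 3 and tw(G) ≤ 3. Conversely, {1, 3, 6, 9} is a clique of size 4, and the vertices of any clique must share a bag in every tree decomposition; so some bag has ≥ 4 vertices and tw(G) ≥ 3. The upper and lower bounds meet at 3, so that is the treewidth.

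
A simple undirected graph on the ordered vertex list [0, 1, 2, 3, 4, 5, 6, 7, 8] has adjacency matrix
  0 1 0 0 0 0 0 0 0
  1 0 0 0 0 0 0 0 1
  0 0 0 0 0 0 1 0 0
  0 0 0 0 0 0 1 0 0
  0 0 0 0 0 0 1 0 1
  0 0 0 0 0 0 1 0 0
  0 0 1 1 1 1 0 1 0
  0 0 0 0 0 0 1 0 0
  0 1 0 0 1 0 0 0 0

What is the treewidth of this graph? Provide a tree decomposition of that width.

Every bag has size at most 2, so the width is 2 − 1 = 1 and tw(G) ≤ 1. Since G has at least one edge (e.g. 5–6), it is not an edgeless graph, so tw(G) ≥ 1. Combining the bounds, tw(G) = 1.

Treewidth 1.
Bags: B1 = {5, 6}  B2 = {4, 6}  B3 = {2, 6}  B4 = {4, 8}  B5 = {6, 7}  B6 = {1, 8}  B7 = {3, 6}  B8 = {0, 1}
Tree: B1–B2, B2–B3, B2–B4, B1–B5, B4–B6, B1–B7, B6–B8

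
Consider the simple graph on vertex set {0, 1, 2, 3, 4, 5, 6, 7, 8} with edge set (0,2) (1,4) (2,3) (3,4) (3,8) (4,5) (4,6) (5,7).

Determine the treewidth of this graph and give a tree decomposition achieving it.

Treewidth 1.
One such decomposition:
Bags: B1 = {3, 4}  B2 = {2, 3}  B3 = {3, 8}  B4 = {4, 6}  B5 = {0, 2}  B6 = {1, 4}  B7 = {4, 5}  B8 = {5, 7}
Tree: B1–B2, B2–B3, B1–B4, B2–B5, B1–B6, B4–B7, B7–B8

Every bag has size at most 2, so the width is 2 − 1 = 1 and tw(G) ≤ 1. Since G has at least one edge (e.g. 4–3), it is not an edgeless graph, so tw(G) ≥ 1. Therefore the treewidth is 1.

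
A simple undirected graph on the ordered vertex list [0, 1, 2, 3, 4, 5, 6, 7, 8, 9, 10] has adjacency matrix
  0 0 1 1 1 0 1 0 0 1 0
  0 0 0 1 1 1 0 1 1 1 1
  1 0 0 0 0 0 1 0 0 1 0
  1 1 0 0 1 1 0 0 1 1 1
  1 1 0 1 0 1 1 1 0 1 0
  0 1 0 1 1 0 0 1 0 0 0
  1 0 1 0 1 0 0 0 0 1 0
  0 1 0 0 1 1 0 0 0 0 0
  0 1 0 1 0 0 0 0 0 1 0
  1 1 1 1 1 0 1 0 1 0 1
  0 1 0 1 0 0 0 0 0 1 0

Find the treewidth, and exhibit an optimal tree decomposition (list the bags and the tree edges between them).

Every bag has size at most 4, so the width is 4 − 1 = 3 and tw(G) ≤ 3. Conversely, {0, 2, 6, 9} is a clique of size 4, and the vertices of any clique must share a bag in every tree decomposition; so some bag has ≥ 4 vertices and tw(G) ≥ 3. Hence tw(G) = 3 exactly.

Treewidth 3.
Bags: B1 = {1, 3, 9, 10}  B2 = {1, 3, 4, 9}  B3 = {0, 3, 4, 9}  B4 = {1, 3, 4, 5}  B5 = {0, 4, 6, 9}  B6 = {0, 2, 6, 9}  B7 = {1, 3, 8, 9}  B8 = {1, 4, 5, 7}
Tree: B1–B2, B2–B3, B2–B4, B3–B5, B5–B6, B1–B7, B4–B8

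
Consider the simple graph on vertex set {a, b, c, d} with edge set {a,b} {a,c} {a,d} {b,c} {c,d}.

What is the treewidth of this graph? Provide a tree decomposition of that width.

Every bag has size at most 3, so the width is 3 − 1 = 2 and tw(G) ≤ 2. Conversely, {a, c, d} is a clique of size 3, and the vertices of any clique must share a bag in every tree decomposition; so some bag has ≥ 3 vertices and tw(G) ≥ 2. Combining the bounds, tw(G) = 2.

Treewidth 2.
Bags: B1 = {a, b, c}  B2 = {a, c, d}
Tree: B1–B2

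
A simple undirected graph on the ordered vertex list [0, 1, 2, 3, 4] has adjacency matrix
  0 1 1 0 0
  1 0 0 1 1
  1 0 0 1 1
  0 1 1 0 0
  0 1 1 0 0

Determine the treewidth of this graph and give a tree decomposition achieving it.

Every bag has size at most 3, so the width is 3 − 1 = 2 and tw(G) ≤ 2. Since 4–2–0–1–4 is a cycle in G, G is not acyclic. Forests are exactly the graphs of treewidth ≤ 1, so tw(G) ≥ 2. Combining the bounds, tw(G) = 2.

Treewidth 2.
One such decomposition:
Bags: B1 = {1, 2, 4}  B2 = {0, 1, 2}  B3 = {1, 2, 3}
Tree: B1–B2, B2–B3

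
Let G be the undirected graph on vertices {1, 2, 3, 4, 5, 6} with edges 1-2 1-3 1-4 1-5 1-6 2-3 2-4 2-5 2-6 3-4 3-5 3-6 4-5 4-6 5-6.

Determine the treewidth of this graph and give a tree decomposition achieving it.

With just one bag of size 6, the width is 6 − 1 = 5, so tw(G) ≤ 5. Conversely, {1, 2, 3, 4, 5, 6} is a clique of size 6, and the vertices of any clique must share a bag in every tree decomposition; so some bag has ≥ 6 vertices and tw(G) ≥ 5. Therefore the treewidth is 5.

Treewidth 5.
One optimal decomposition is:
Bags: B1 = {1, 2, 3, 4, 5, 6}
Tree: (single bag)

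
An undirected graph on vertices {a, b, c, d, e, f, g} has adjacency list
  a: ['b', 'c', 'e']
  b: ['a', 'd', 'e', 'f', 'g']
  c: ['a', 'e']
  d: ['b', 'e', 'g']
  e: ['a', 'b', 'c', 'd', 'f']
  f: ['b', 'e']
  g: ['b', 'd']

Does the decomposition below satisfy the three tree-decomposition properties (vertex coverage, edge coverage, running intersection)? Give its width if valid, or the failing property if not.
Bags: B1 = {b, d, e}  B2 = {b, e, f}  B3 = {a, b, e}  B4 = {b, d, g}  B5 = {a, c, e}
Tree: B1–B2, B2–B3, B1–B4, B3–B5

Checking the three conditions: (i) the bags cover all of {a, b, c, d, e, f, g}; (ii) for each edge, some bag contains both endpoints; (iii) the bags containing any fixed vertex form a subtree. All hold, so the decomposition is valid with width 3 − 1 = 2.

Yes; width 2.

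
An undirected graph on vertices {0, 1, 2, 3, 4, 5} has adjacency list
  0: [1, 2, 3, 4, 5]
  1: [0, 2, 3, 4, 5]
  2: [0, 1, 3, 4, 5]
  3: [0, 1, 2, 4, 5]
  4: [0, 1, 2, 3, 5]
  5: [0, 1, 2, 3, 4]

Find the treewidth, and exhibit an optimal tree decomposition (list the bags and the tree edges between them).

A single bag containing all 6 vertices is trivially a valid decomposition of width 5. On the other hand G contains the 6-clique {0, 1, 2, 3, 4, 5}. A clique must lie in a single bag of any decomposition, so no decomposition can have width below 5. Therefore the treewidth is 5.

Treewidth 5.
One optimal decomposition is:
Bags: B1 = {0, 1, 2, 3, 4, 5}
Tree: (single bag)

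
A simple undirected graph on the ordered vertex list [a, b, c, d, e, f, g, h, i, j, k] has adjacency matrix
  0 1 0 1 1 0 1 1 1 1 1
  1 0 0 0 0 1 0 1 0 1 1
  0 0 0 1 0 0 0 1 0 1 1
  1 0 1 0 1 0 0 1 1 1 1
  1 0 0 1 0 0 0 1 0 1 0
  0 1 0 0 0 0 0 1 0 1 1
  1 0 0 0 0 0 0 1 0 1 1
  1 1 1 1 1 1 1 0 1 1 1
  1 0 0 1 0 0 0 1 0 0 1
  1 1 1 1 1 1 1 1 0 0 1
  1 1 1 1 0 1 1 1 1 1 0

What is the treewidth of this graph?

4

A width-4 tree decomposition is:
Bags: B1 = {a, d, h, j, k}  B2 = {a, g, h, j, k}  B3 = {c, d, h, j, k}  B4 = {a, b, h, j, k}  B5 = {a, d, e, h, j}  B6 = {b, f, h, j, k}  B7 = {a, d, h, i, k}
Tree: B1–B2, B1–B3, B1–B4, B1–B5, B4–B6, B1–B7
Every bag has size at most 5, so the width is 5 − 1 = 4 and tw(G) ≤ 4. Conversely, {a, d, e, h, j} is a clique of size 5, and the vertices of any clique must share a bag in every tree decomposition; so some bag has ≥ 5 vertices and tw(G) ≥ 4. Hence tw(G) = 4 exactly.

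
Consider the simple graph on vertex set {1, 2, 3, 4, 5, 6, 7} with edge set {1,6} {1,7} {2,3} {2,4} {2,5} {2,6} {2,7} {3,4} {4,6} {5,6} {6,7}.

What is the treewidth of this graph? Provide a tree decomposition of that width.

Treewidth 2.
One optimal decomposition is:
Bags: B1 = {2, 6, 7}  B2 = {2, 5, 6}  B3 = {1, 6, 7}  B4 = {2, 4, 6}  B5 = {2, 3, 4}
Tree: B1–B2, B1–B3, B1–B4, B4–B5

The largest bag has 3 vertices, giving width 2; this decomposition certifies tw(G) ≤ 2. On the other hand G contains the 3-clique {1, 6, 7}. A clique must lie in a single bag of any decomposition, so no decomposition can have width below 2. The upper and lower bounds meet at 2, so that is the treewidth.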